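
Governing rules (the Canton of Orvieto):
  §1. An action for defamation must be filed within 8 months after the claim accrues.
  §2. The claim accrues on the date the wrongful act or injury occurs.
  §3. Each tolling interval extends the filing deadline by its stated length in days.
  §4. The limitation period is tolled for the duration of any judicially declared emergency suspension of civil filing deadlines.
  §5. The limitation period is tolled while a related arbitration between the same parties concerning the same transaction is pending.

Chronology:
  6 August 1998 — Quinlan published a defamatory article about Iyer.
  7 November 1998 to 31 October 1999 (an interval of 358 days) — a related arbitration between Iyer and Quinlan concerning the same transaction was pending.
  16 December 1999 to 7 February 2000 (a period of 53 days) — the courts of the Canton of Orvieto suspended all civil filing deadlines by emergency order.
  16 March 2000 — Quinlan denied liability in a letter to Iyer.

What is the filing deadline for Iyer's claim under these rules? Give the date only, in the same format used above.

The limitation period began to run on 6 August 1998.
8 months from 6 August 1998 is 6 April 1999.
The pending related arbitration from 7 November 1998 to 31 October 1999 tolled the period for 358 days, extending the deadline to 29 March 2000.
The period was tolled for 53 days by the emergency suspension of filing deadlines (16 December 1999 to 7 February 2000), pushing the deadline to 21 May 2000.
None of the other events listed affects the running of the period under the stated rules.

21 May 2000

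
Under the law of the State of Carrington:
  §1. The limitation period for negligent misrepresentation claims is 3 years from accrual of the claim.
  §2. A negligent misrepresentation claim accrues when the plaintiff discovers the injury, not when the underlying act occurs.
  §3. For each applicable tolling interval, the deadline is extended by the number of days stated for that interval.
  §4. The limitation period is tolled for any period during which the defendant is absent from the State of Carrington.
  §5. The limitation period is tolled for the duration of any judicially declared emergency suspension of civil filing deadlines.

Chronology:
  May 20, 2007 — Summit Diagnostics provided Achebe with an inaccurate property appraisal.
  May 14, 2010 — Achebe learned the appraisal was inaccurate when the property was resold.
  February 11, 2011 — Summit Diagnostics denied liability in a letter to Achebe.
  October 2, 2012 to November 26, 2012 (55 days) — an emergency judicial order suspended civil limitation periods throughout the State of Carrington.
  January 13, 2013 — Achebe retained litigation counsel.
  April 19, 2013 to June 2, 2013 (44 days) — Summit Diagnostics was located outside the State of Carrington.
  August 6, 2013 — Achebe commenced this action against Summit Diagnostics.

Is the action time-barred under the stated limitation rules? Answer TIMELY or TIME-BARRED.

TIMELY

The claim did not accrue until Achebe discovered the injury on May 14, 2010; the May 20, 2007 act date does not start the clock under the stated rule.
The untolled deadline — 3 years after May 14, 2010 — is May 14, 2013.
The period was tolled for 55 days by the emergency suspension of filing deadlines (October 2, 2012 to November 26, 2012), pushing the deadline to July 8, 2013.
Because the defendant's absence from the jurisdiction ran from April 19, 2013 to June 2, 2013, the deadline is extended by 44 days to August 21, 2013.
None of the other events listed affects the running of the period under the stated rules.
Filing on August 6, 2013 beat the August 21, 2013 deadline — the action is timely.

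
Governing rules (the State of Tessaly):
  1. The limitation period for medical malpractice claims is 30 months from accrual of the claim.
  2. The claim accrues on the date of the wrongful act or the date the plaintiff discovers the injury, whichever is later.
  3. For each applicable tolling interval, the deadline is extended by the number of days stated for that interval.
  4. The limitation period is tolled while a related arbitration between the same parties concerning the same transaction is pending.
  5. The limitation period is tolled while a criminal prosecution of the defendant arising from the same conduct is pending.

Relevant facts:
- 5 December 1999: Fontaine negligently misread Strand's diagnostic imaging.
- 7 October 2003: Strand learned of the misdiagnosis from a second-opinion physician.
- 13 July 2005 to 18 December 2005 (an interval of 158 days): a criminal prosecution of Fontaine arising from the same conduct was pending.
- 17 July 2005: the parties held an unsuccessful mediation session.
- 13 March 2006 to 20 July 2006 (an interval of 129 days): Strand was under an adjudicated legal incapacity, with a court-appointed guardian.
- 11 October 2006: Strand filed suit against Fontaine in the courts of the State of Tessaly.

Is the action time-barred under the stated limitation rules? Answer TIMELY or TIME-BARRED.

TIME-BARRED

Because discovery on 7 October 2003 post-dates the 5 December 1999 act, accrual under the later-of rule falls on 7 October 2003.
Adding the 30 months base period to 7 October 2003 gives a deadline of 7 April 2006, before any tolling.
Because the pending criminal prosecution ran from 13 July 2005 to 18 December 2005, the deadline is extended by 158 days to 12 September 2006.
No stated provision tolls the period for the plaintiff's incapacity, so the interval from 13 March 2006 to 20 July 2006 has no effect on the deadline.
The other events in the timeline have no effect on the limitation period under the stated rules.
The 11 October 2006 filing falls after the 12 September 2006 deadline; the claim is time-barred.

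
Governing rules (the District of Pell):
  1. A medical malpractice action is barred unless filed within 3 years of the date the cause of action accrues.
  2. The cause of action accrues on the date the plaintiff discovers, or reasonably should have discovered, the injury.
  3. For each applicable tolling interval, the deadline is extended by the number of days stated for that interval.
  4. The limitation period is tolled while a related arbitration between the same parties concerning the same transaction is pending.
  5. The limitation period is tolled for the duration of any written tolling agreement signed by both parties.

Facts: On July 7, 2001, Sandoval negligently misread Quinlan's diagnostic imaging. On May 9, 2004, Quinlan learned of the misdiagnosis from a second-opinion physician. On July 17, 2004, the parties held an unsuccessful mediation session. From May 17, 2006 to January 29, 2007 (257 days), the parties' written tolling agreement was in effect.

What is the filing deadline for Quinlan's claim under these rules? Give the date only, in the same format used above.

The claim did not accrue until Quinlan discovered the injury on May 9, 2004; the July 7, 2001 act date does not start the clock under the stated rule.
Adding the 3 years base period to May 9, 2004 gives a deadline of May 9, 2007, before any tolling.
The period was tolled for 257 days by the written tolling agreement (May 17, 2006 to January 29, 2007), pushing the deadline to January 21, 2008.
Nothing else in the chronology tolls or restarts the period.

January 21, 2008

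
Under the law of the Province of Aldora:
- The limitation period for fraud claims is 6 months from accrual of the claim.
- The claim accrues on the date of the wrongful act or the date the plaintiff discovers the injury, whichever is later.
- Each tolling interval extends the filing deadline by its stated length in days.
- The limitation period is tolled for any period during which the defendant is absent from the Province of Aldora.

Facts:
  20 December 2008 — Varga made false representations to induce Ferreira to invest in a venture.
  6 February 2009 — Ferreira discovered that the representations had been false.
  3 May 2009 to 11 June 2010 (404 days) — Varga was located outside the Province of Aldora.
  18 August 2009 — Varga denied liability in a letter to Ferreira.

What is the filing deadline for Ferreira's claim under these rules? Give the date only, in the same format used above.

The claim accrued on 6 February 2009 — the later of the 20 December 2008 act and the 6 February 2009 discovery.
6 months from 6 February 2009 is 6 August 2009.
The defendant's absence from the jurisdiction from 3 May 2009 to 11 June 2010 tolled the period for 404 days, extending the deadline to 14 September 2010.
Nothing else in the chronology tolls or restarts the period.

14 September 2010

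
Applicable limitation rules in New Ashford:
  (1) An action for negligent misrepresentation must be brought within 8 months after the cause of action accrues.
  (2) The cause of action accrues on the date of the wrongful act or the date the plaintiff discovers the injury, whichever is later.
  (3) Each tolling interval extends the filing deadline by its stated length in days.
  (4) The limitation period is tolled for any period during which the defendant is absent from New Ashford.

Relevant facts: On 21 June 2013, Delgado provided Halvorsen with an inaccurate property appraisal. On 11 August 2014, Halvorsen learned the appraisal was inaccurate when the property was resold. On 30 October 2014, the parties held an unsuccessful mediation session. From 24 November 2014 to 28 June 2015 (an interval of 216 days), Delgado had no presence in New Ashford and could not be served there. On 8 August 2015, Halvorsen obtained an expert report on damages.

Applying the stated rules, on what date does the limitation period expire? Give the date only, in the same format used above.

Taking the later of the act (21 June 2013) and discovery (11 August 2014), the claim accrued on 11 August 2014.
The untolled deadline — 8 months after 11 August 2014 — is 11 April 2015.
The defendant's absence from the jurisdiction from 24 November 2014 to 28 June 2015 tolled the period for 216 days, extending the deadline to 13 November 2015.
None of the other events listed affects the running of the period under the stated rules.

13 November 2015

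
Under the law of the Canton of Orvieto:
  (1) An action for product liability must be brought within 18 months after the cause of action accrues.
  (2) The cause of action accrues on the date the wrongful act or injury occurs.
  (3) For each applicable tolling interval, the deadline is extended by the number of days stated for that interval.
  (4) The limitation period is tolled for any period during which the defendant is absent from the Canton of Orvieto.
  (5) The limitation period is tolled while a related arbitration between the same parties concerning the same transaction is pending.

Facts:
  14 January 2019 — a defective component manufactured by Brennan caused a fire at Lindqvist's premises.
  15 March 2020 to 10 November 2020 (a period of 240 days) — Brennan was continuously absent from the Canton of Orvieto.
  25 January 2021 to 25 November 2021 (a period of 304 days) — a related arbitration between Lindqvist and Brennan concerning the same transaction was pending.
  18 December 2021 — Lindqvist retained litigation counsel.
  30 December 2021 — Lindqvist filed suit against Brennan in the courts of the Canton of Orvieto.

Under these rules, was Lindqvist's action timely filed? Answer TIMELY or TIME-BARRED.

The cause of action accrued on 14 January 2019, the date of the act.
18 months from 14 January 2019 is 14 July 2020.
The defendant's absence from the jurisdiction from 15 March 2020 to 10 November 2020 tolled the period for 240 days, extending the deadline to 11 March 2021.
The period was tolled for 304 days by the pending related arbitration (25 January 2021 to 25 November 2021), pushing the deadline to 9 January 2022.
None of the other events listed affects the running of the period under the stated rules.
The 30 December 2021 filing precedes the 9 January 2022 deadline; the claim is timely.

TIMELY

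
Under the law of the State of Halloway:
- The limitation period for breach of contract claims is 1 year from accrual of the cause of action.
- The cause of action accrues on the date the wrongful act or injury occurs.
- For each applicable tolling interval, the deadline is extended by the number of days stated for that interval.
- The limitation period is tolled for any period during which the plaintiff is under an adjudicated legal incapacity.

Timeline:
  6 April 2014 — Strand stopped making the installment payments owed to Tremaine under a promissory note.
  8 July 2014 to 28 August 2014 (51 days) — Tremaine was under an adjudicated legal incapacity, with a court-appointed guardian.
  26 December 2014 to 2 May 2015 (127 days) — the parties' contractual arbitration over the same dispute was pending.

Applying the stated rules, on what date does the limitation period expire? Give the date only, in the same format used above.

27 May 2015

The limitation period began to run on 6 April 2014.
Adding the 1 year base period to 6 April 2014 gives a deadline of 6 April 2015, before any tolling.
The plaintiff's legal incapacity from 8 July 2014 to 28 August 2014 tolled the period for 51 days, extending the deadline to 27 May 2015.
No stated provision tolls the period for a pending arbitration, so the interval from 26 December 2014 to 2 May 2015 has no effect on the deadline.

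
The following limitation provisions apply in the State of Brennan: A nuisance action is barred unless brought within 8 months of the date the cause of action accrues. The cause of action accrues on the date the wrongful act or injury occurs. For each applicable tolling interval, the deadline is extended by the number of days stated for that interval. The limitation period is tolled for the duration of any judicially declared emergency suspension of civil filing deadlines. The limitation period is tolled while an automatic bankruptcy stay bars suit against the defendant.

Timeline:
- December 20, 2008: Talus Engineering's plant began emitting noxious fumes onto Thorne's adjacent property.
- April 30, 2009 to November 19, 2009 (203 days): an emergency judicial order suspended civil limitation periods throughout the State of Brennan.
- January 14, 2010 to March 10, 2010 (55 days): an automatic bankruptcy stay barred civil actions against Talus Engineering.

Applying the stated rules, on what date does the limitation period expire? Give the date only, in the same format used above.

The claim accrued on December 20, 2008, when the wrongful act occurred.
8 months from December 20, 2008 is August 20, 2009.
The period was tolled for 203 days by the emergency suspension of filing deadlines (April 30, 2009 to November 19, 2009), pushing the deadline to March 11, 2010.
The period was tolled for 55 days by the automatic bankruptcy stay (January 14, 2010 to March 10, 2010), pushing the deadline to May 5, 2010.

May 5, 2010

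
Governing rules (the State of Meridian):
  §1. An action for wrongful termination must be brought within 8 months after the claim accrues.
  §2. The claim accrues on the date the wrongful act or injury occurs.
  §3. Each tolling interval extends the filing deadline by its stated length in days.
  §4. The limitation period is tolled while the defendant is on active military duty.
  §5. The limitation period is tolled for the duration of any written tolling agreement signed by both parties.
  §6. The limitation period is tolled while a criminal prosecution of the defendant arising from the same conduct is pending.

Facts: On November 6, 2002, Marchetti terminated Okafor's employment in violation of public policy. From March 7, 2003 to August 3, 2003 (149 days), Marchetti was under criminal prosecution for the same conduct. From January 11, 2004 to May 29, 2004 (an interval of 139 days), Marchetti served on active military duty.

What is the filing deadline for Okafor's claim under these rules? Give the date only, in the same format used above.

The claim accrued on November 6, 2002, the date of the act.
8 months from November 6, 2002 is July 6, 2003.
Because the pending criminal prosecution ran from March 7, 2003 to August 3, 2003, the deadline is extended by 149 days to December 2, 2003.
The defendant's active military service starting January 11, 2004 came too late — the period had run on December 2, 2003 — and so does not extend the deadline.

December 2, 2003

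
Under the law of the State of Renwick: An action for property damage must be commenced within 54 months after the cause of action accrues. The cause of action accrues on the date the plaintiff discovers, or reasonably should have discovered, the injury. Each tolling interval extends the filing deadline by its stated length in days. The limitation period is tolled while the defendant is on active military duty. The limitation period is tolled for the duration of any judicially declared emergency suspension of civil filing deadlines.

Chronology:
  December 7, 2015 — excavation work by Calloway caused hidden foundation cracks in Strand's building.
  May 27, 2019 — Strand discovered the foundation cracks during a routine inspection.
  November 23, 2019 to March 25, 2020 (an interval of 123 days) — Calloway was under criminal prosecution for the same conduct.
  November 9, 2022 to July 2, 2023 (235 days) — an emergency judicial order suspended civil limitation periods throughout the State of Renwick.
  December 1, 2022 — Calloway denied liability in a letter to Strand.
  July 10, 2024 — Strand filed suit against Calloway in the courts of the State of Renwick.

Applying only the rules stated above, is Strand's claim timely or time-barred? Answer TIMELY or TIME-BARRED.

TIMELY

Accrual is tied to discovery, so the period began on May 27, 2019 rather than on December 7, 2015 when the act occurred.
The untolled deadline — 54 months after May 27, 2019 — is November 27, 2023.
The period was tolled for 235 days by the emergency suspension of filing deadlines (November 9, 2022 to July 2, 2023), pushing the deadline to July 19, 2024.
The pending criminal prosecution from November 23, 2019 to March 25, 2020 does not toll the period, because no stated rule makes a criminal prosecution a tolling event.
None of the other events listed affects the running of the period under the stated rules.
Filing on July 10, 2024 beat the July 19, 2024 deadline — the action is timely.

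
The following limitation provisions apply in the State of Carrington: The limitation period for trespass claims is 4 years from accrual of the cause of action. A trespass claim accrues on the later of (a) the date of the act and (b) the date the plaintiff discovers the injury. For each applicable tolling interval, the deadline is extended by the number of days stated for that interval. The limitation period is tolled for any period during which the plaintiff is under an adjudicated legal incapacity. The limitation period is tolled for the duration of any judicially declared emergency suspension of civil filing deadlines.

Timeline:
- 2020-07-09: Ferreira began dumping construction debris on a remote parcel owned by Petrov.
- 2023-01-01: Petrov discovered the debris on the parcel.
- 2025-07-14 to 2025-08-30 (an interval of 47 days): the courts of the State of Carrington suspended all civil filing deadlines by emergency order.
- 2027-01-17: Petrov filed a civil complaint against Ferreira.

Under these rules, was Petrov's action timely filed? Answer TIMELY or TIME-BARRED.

The claim accrued on 2023-01-01 — the later of the 2020-07-09 act and the 2023-01-01 discovery.
Adding the 4 years base period to 2023-01-01 gives a deadline of 2027-01-01, before any tolling.
The period was tolled for 47 days by the emergency suspension of filing deadlines (2025-07-14 to 2025-08-30), pushing the deadline to 2027-02-17.
Filing on 2027-01-17 beat the 2027-02-17 deadline — the action is timely.

TIMELY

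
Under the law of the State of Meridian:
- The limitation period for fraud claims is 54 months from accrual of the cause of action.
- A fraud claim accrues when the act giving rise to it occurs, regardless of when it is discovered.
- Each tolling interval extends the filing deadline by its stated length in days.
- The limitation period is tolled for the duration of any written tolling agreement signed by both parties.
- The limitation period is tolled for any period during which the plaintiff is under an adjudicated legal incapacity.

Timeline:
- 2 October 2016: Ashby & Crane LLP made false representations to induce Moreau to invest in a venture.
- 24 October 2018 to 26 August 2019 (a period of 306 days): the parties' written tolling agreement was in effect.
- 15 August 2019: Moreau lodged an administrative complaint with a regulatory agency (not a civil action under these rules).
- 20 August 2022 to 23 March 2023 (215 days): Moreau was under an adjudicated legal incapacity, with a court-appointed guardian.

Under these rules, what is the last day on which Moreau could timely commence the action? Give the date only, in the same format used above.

2 February 2022

The limitation period began to run on 2 October 2016.
The untolled deadline — 54 months after 2 October 2016 — is 2 April 2021.
The written tolling agreement from 24 October 2018 to 26 August 2019 tolled the period for 306 days, extending the deadline to 2 February 2022.
The plaintiff's legal incapacity from 20 August 2022 to 23 March 2023 began after the period had already run on 2 February 2022, so it has no tolling effect.
The other events in the timeline have no effect on the limitation period under the stated rules.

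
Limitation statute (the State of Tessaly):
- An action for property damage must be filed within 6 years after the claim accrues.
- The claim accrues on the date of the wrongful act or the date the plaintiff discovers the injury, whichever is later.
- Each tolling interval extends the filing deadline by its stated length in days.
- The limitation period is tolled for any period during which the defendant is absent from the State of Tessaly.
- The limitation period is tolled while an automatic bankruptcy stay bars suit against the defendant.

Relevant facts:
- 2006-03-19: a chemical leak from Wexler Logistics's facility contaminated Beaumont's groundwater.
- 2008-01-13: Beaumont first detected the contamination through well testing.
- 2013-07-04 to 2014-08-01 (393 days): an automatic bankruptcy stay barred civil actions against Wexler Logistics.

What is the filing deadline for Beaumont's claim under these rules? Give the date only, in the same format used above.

The claim accrued on 2008-01-13 — the later of the 2006-03-19 act and the 2008-01-13 discovery.
6 years from 2008-01-13 is 2014-01-13.
The period was tolled for 393 days by the automatic bankruptcy stay (2013-07-04 to 2014-08-01), pushing the deadline to 2015-02-10.

2015-02-10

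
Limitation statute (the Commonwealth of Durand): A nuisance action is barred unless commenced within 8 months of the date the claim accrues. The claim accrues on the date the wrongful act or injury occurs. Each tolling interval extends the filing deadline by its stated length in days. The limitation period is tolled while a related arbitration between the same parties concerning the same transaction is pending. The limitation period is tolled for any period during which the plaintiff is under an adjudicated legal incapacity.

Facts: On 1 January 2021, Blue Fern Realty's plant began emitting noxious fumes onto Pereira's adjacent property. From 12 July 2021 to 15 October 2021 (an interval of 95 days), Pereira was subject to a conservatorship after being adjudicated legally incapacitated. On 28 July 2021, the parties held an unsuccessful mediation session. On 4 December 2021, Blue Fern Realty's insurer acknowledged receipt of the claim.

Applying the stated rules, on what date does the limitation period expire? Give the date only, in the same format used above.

The claim accrued on 1 January 2021, the date of the act.
Adding the 8 months base period to 1 January 2021 gives a deadline of 1 September 2021, before any tolling.
The period was tolled for 95 days by the plaintiff's legal incapacity (12 July 2021 to 15 October 2021), pushing the deadline to 5 December 2021.
The other events in the timeline have no effect on the limitation period under the stated rules.

5 December 2021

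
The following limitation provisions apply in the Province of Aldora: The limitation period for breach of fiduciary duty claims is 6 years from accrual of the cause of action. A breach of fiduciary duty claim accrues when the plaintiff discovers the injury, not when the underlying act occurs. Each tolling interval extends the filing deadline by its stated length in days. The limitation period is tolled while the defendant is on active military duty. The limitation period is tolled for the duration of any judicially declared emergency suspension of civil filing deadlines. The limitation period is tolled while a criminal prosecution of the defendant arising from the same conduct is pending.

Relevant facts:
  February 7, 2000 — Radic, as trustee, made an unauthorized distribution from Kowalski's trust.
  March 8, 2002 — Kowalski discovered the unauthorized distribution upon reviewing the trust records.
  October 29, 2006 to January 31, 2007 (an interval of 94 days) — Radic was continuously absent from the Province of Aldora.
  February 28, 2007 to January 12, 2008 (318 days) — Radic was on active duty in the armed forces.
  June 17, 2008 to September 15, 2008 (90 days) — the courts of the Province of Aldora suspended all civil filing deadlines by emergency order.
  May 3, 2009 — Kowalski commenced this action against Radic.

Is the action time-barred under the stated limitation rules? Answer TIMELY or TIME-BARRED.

TIME-BARRED

Accrual is tied to discovery, so the period began on March 8, 2002 rather than on February 7, 2000 when the act occurred.
The untolled deadline — 6 years after March 8, 2002 — is March 8, 2008.
Because the defendant's active military service ran from February 28, 2007 to January 12, 2008, the deadline is extended by 318 days to January 20, 2009.
The emergency suspension of filing deadlines from June 17, 2008 to September 15, 2008 tolled the period for 90 days, extending the deadline to April 20, 2009.
Although the defendant's absence ran from October 29, 2006 to January 31, 2007, the stated rules do not make that a tolling event, so it is disregarded.
The May 3, 2009 filing falls after the April 20, 2009 deadline; the claim is time-barred.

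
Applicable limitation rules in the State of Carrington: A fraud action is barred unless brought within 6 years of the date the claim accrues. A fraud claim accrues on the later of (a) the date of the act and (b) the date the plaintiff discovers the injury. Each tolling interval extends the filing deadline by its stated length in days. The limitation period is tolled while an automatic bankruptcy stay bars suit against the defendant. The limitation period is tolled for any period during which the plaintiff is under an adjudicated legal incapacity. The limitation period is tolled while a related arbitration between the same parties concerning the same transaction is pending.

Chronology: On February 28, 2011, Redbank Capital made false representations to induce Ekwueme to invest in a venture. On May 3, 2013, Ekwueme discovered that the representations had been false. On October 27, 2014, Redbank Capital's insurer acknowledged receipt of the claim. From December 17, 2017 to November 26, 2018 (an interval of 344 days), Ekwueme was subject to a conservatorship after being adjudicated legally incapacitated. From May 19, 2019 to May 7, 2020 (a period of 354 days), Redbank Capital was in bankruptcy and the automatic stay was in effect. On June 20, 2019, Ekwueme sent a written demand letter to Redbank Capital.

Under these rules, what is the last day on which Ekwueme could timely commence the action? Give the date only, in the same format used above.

The claim accrued on May 3, 2013 — the later of the February 28, 2011 act and the May 3, 2013 discovery.
Adding the 6 years base period to May 3, 2013 gives a deadline of May 3, 2019, before any tolling.
The plaintiff's legal incapacity from December 17, 2017 to November 26, 2018 tolled the period for 344 days, extending the deadline to April 11, 2020.
The period was tolled for 354 days by the automatic bankruptcy stay (May 19, 2019 to May 7, 2020), pushing the deadline to March 31, 2021.
Nothing else in the chronology tolls or restarts the period.

March 31, 2021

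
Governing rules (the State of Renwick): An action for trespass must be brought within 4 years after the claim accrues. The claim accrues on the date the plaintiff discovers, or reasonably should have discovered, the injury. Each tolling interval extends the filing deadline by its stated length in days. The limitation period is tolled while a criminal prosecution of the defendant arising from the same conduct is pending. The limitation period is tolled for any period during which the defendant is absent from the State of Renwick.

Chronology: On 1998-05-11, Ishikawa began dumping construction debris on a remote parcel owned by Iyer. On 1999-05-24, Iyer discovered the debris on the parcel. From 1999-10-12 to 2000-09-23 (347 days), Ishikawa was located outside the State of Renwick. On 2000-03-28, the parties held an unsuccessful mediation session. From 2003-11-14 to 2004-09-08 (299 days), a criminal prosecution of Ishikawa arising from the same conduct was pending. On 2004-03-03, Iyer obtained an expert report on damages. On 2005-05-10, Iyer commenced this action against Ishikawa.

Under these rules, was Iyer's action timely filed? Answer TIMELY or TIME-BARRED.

TIME-BARRED

The claim did not accrue until Iyer discovered the injury on 1999-05-24; the 1998-05-11 act date does not start the clock under the stated rule.
The untolled deadline — 4 years after 1999-05-24 — is 2003-05-24.
Because the defendant's absence from the jurisdiction ran from 1999-10-12 to 2000-09-23, the deadline is extended by 347 days to 2004-05-05.
The period was tolled for 299 days by the pending criminal prosecution (2003-11-14 to 2004-09-08), pushing the deadline to 2005-02-28.
None of the other events listed affects the running of the period under the stated rules.
The 2005-05-10 filing falls after the 2005-02-28 deadline; the claim is time-barred.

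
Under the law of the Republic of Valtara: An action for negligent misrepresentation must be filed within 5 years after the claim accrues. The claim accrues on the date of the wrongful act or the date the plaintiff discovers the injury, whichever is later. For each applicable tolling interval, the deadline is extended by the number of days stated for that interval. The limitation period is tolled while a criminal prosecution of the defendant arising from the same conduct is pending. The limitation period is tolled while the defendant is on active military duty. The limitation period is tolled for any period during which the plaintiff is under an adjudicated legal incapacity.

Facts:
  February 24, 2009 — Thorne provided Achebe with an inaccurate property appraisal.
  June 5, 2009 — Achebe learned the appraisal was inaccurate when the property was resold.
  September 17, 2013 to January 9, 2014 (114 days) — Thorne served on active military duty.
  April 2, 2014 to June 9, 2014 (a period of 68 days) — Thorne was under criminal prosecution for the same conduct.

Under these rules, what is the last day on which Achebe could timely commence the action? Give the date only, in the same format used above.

December 4, 2014

Because discovery on June 5, 2009 post-dates the February 24, 2009 act, accrual under the later-of rule falls on June 5, 2009.
Adding the 5 years base period to June 5, 2009 gives a deadline of June 5, 2014, before any tolling.
Because the defendant's active military service ran from September 17, 2013 to January 9, 2014, the deadline is extended by 114 days to September 27, 2014.
Because the pending criminal prosecution ran from April 2, 2014 to June 9, 2014, the deadline is extended by 68 days to December 4, 2014.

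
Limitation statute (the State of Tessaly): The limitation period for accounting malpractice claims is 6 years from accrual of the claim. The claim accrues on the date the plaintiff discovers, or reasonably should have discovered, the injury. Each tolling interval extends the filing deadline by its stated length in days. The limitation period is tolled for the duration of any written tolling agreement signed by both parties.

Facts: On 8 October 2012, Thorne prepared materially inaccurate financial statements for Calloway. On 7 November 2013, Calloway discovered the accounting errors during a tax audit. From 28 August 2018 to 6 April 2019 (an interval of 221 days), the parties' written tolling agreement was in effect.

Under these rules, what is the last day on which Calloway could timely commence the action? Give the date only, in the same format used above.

15 June 2020

The claim did not accrue until Calloway discovered the injury on 7 November 2013; the 8 October 2012 act date does not start the clock under the stated rule.
6 years from 7 November 2013 is 7 November 2019.
The written tolling agreement from 28 August 2018 to 6 April 2019 tolled the period for 221 days, extending the deadline to 15 June 2020.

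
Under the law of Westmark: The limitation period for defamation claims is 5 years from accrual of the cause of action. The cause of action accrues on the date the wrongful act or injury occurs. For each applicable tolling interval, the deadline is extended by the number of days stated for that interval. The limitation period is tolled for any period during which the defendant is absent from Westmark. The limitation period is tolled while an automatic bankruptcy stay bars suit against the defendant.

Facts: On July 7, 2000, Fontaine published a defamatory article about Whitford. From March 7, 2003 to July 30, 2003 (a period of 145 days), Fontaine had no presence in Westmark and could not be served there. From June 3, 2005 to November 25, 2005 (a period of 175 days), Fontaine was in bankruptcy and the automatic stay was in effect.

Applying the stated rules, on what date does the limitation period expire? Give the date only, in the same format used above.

The limitation period began to run on July 7, 2000.
5 years from July 7, 2000 is July 7, 2005.
The defendant's absence from the jurisdiction from March 7, 2003 to July 30, 2003 tolled the period for 145 days, extending the deadline to November 29, 2005.
The period was tolled for 175 days by the automatic bankruptcy stay (June 3, 2005 to November 25, 2005), pushing the deadline to May 23, 2006.

May 23, 2006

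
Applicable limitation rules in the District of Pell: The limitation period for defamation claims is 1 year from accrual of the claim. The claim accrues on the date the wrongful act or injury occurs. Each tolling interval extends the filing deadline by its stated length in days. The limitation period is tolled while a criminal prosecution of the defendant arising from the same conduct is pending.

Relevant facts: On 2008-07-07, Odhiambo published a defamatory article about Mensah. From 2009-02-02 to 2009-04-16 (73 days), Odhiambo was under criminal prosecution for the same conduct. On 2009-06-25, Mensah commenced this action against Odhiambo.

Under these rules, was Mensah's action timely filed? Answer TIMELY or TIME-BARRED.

The claim accrued on 2008-07-07, when the wrongful act occurred.
The untolled deadline — 1 year after 2008-07-07 — is 2009-07-07.
Because the pending criminal prosecution ran from 2009-02-02 to 2009-04-16, the deadline is extended by 73 days to 2009-09-18.
The 2009-06-25 filing precedes the 2009-09-18 deadline; the claim is timely.

TIMELY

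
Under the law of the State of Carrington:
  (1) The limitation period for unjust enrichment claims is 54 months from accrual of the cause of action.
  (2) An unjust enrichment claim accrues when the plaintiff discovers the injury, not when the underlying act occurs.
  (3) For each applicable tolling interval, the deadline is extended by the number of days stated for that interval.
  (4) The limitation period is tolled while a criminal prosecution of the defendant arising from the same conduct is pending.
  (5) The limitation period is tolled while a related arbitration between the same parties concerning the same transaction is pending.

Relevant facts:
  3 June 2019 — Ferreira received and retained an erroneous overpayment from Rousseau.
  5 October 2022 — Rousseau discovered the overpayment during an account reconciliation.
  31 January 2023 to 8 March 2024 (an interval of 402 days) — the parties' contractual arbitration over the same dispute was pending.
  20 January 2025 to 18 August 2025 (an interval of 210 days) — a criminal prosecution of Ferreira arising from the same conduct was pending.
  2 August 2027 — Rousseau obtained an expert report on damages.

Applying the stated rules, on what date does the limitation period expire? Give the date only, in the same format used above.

7 December 2028

Accrual is tied to discovery, so the period began on 5 October 2022 rather than on 3 June 2019 when the act occurred.
The untolled deadline — 54 months after 5 October 2022 — is 5 April 2027.
Because the pending related arbitration ran from 31 January 2023 to 8 March 2024, the deadline is extended by 402 days to 11 May 2028.
The period was tolled for 210 days by the pending criminal prosecution (20 January 2025 to 18 August 2025), pushing the deadline to 7 December 2028.
None of the other events listed affects the running of the period under the stated rules.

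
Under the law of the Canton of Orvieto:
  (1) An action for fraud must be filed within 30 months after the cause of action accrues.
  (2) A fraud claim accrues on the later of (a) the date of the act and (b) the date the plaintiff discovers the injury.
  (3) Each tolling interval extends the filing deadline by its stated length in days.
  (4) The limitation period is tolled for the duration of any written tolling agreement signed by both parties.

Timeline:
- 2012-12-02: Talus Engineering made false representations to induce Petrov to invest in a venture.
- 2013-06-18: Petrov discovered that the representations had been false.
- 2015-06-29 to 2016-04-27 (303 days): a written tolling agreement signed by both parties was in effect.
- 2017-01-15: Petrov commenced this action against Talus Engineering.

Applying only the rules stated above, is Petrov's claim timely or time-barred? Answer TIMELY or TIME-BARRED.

Taking the later of the act (2012-12-02) and discovery (2013-06-18), the claim accrued on 2013-06-18.
The untolled deadline — 30 months after 2013-06-18 — is 2015-12-18.
Because the written tolling agreement ran from 2015-06-29 to 2016-04-27, the deadline is extended by 303 days to 2016-10-16.
Filing on 2017-01-15 missed the 2016-10-16 deadline — the action is time-barred.

TIME-BARRED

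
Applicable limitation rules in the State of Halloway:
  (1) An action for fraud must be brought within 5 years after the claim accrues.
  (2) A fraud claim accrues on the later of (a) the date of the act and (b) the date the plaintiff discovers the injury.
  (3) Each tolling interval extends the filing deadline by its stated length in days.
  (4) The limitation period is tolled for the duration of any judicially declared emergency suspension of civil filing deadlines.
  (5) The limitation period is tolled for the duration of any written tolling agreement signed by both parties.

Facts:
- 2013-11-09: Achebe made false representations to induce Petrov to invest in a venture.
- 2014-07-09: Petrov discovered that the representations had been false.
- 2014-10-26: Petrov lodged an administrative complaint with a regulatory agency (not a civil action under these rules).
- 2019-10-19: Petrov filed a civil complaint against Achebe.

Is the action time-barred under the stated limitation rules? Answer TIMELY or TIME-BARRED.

TIME-BARRED

The claim accrued on 2014-07-09 — the later of the 2013-11-09 act and the 2014-07-09 discovery.
Adding the 5 years base period to 2014-07-09 gives a deadline of 2019-07-09, before any tolling.
None of the other events listed affects the running of the period under the stated rules.
Petrov filed on 2019-10-19, after the 2019-07-09 deadline, so the action is time-barred.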